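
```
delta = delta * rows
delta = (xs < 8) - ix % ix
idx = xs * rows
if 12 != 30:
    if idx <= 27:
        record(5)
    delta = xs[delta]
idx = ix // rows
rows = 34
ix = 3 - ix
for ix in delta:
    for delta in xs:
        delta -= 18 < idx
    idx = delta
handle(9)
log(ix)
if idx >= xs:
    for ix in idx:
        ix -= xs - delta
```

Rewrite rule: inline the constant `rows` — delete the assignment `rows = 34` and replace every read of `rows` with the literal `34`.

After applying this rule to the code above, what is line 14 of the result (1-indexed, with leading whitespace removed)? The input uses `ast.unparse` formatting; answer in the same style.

handle(9)

Transformed code:
delta = delta * 34
delta = (xs < 8) - ix % ix
idx = xs * 34
if 12 != 30:
    if idx <= 27:
        record(5)
    delta = xs[delta]
idx = ix // 34
ix = 3 - ix
for ix in delta:
    for delta in xs:
        delta -= 18 < idx
    idx = delta
handle(9)
log(ix)
if idx >= xs:
    for ix in idx:
        ix -= xs - delta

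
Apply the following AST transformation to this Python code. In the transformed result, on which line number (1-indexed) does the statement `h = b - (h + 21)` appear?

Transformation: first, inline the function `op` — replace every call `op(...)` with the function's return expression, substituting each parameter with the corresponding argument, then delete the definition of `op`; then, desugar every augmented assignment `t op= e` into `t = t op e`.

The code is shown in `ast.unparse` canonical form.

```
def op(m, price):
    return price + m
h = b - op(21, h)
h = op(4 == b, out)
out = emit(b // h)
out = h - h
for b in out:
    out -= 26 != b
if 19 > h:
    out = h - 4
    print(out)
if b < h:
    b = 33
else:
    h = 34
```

Transformed code:
h = b - (h + 21)
h = out + (4 == b)
out = emit(b // h)
out = h - h
for b in out:
    out = out - (26 != b)
if 19 > h:
    out = h - 4
    print(out)
if b < h:
    b = 33
else:
    h = 34

1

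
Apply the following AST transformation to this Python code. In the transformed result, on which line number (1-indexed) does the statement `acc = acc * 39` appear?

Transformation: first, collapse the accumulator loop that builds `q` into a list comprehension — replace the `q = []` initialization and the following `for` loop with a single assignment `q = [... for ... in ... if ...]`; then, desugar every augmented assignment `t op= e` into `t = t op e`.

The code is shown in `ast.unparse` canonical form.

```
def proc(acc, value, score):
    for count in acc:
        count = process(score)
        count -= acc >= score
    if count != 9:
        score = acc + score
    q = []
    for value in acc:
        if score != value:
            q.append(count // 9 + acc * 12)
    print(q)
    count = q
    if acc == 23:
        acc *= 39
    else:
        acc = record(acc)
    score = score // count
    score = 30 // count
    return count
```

Transformed code:
def proc(acc, value, score):
    for count in acc:
        count = process(score)
        count = count - (acc >= score)
    if count != 9:
        score = acc + score
    q = [count // 9 + acc * 12 for value in acc if score != value]
    print(q)
    count = q
    if acc == 23:
        acc = acc * 39
    else:
        acc = record(acc)
    score = score // count
    score = 30 // count
    return count

11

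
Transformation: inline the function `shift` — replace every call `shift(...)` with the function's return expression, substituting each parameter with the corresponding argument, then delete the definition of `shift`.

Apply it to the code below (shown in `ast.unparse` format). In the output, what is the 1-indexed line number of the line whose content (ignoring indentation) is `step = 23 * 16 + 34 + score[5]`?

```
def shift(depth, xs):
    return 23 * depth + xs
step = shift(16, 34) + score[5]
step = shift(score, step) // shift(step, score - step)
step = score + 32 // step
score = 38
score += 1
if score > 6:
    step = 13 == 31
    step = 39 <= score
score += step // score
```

1

Transformed code:
step = 23 * 16 + 34 + score[5]
step = (23 * score + step) // (23 * step + (score - step))
step = score + 32 // step
score = 38
score += 1
if score > 6:
    step = 13 == 31
    step = 39 <= score
score += step // score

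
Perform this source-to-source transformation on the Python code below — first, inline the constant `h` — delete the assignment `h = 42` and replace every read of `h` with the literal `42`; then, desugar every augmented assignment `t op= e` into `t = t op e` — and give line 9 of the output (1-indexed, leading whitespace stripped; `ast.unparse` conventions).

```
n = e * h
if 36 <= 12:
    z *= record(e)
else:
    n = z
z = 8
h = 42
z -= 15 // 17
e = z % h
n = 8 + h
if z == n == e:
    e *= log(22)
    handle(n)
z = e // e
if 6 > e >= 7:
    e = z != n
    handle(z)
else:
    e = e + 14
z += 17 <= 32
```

n = 8 + 42

Transformed code:
n = e * 42
if 36 <= 12:
    z = z * record(e)
else:
    n = z
z = 8
z = z - 15 // 17
e = z % 42
n = 8 + 42
if z == n == e:
    e = e * log(22)
    handle(n)
z = e // e
if 6 > e >= 7:
    e = z != n
    handle(z)
else:
    e = e + 14
z = z + (17 <= 32)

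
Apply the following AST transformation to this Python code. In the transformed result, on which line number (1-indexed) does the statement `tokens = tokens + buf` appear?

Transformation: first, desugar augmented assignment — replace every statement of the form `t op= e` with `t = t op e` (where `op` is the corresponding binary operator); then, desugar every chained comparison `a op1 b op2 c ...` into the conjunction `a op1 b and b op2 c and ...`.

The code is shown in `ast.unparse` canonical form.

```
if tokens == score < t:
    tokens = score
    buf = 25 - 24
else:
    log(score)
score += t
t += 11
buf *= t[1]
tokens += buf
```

Transformed code:
if tokens == score and score < t:
    tokens = score
    buf = 25 - 24
else:
    log(score)
score = score + t
t = t + 11
buf = buf * t[1]
tokens = tokens + buf

9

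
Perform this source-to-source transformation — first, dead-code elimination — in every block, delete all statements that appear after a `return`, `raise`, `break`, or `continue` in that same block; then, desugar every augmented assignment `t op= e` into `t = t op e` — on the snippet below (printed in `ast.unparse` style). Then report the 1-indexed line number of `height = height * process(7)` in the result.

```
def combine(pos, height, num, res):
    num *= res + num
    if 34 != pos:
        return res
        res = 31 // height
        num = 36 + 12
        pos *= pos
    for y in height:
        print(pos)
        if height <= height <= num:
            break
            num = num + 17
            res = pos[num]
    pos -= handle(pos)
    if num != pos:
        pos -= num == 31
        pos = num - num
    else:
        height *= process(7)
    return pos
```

14

Transformed code:
def combine(pos, height, num, res):
    num = num * (res + num)
    if 34 != pos:
        return res
    for y in height:
        print(pos)
        if height <= height <= num:
            break
    pos = pos - handle(pos)
    if num != pos:
        pos = pos - (num == 31)
        pos = num - num
    else:
        height = height * process(7)
    return pos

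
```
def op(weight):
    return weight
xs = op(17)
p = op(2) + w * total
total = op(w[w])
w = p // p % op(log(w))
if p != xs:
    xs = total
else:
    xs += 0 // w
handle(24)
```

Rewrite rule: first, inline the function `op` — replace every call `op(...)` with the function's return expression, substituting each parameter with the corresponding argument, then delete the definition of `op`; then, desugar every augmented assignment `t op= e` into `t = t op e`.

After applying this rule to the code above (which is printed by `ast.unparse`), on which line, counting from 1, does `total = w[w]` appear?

3

Transformed code:
xs = 17
p = 2 + w * total
total = w[w]
w = p // p % log(w)
if p != xs:
    xs = total
else:
    xs = xs + 0 // w
handle(24)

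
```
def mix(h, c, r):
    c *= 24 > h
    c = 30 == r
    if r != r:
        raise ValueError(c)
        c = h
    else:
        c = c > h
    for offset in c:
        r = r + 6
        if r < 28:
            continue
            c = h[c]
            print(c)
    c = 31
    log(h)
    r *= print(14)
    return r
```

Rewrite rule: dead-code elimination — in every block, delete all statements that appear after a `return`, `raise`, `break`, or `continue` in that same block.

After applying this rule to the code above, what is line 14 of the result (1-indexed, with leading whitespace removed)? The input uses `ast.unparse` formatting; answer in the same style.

r *= print(14)

Transformed code:
def mix(h, c, r):
    c *= 24 > h
    c = 30 == r
    if r != r:
        raise ValueError(c)
    else:
        c = c > h
    for offset in c:
        r = r + 6
        if r < 28:
            continue
    c = 31
    log(h)
    r *= print(14)
    return r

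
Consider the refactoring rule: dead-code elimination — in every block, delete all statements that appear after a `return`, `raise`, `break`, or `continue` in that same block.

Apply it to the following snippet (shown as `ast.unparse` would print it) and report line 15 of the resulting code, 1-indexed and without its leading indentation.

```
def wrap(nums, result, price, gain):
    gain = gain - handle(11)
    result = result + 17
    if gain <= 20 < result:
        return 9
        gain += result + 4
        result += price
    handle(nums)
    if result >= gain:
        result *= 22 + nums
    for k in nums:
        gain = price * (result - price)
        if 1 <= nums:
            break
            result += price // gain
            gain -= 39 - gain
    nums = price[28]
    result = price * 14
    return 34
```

Transformed code:
def wrap(nums, result, price, gain):
    gain = gain - handle(11)
    result = result + 17
    if gain <= 20 < result:
        return 9
    handle(nums)
    if result >= gain:
        result *= 22 + nums
    for k in nums:
        gain = price * (result - price)
        if 1 <= nums:
            break
    nums = price[28]
    result = price * 14
    return 34

return 34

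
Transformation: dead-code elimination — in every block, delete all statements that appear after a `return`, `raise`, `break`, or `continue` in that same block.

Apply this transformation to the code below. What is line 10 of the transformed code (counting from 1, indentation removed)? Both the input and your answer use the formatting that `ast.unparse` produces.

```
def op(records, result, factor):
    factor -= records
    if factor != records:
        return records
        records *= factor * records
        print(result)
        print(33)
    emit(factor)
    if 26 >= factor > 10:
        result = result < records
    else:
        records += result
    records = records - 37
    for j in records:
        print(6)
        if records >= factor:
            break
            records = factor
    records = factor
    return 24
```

records = records - 37

Transformed code:
def op(records, result, factor):
    factor -= records
    if factor != records:
        return records
    emit(factor)
    if 26 >= factor > 10:
        result = result < records
    else:
        records += result
    records = records - 37
    for j in records:
        print(6)
        if records >= factor:
            break
    records = factor
    return 24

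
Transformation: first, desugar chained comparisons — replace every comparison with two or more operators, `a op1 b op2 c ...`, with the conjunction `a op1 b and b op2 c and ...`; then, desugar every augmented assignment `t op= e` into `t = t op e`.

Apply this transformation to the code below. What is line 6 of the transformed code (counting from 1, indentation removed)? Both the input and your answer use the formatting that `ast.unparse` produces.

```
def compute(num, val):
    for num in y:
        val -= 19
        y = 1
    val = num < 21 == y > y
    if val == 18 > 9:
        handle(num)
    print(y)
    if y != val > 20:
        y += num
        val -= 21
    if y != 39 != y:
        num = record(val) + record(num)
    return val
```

Transformed code:
def compute(num, val):
    for num in y:
        val = val - 19
        y = 1
    val = num < 21 and 21 == y and (y > y)
    if val == 18 and 18 > 9:
        handle(num)
    print(y)
    if y != val and val > 20:
        y = y + num
        val = val - 21
    if y != 39 and 39 != y:
        num = record(val) + record(num)
    return val

if val == 18 and 18 > 9:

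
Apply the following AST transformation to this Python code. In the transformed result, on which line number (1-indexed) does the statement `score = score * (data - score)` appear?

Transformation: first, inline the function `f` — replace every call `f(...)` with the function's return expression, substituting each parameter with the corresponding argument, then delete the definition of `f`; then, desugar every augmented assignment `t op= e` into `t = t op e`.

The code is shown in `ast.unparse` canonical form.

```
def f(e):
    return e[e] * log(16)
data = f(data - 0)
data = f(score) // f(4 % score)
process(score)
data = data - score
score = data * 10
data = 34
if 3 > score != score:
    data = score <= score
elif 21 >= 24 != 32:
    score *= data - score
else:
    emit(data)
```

Transformed code:
data = (data - 0)[data - 0] * log(16)
data = score[score] * log(16) // ((4 % score)[4 % score] * log(16))
process(score)
data = data - score
score = data * 10
data = 34
if 3 > score != score:
    data = score <= score
elif 21 >= 24 != 32:
    score = score * (data - score)
else:
    emit(data)

10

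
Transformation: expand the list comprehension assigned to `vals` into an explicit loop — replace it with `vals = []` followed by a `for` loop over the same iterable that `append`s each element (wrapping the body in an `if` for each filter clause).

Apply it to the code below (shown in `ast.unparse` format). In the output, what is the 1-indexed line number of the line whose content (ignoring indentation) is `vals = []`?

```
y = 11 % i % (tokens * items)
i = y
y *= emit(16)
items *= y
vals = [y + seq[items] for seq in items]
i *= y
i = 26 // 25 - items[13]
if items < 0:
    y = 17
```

Transformed code:
y = 11 % i % (tokens * items)
i = y
y *= emit(16)
items *= y
vals = []
for seq in items:
    vals.append(y + seq[items])
i *= y
i = 26 // 25 - items[13]
if items < 0:
    y = 17

5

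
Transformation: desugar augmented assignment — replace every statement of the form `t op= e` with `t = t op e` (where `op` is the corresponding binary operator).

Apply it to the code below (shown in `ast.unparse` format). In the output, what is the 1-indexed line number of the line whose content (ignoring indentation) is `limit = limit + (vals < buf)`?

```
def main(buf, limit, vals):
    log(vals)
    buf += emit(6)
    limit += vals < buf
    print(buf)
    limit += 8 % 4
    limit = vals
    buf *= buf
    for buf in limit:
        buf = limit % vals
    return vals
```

Transformed code:
def main(buf, limit, vals):
    log(vals)
    buf = buf + emit(6)
    limit = limit + (vals < buf)
    print(buf)
    limit = limit + 8 % 4
    limit = vals
    buf = buf * buf
    for buf in limit:
        buf = limit % vals
    return vals

4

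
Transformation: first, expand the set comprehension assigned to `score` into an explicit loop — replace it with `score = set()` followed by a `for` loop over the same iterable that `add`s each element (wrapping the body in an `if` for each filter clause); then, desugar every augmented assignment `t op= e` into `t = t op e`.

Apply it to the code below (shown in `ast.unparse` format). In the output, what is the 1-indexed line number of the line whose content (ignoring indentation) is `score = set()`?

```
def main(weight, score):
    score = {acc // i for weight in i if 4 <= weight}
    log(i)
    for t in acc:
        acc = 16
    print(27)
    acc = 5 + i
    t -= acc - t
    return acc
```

Transformed code:
def main(weight, score):
    score = set()
    for weight in i:
        if 4 <= weight:
            score.add(acc // i)
    log(i)
    for t in acc:
        acc = 16
    print(27)
    acc = 5 + i
    t = t - (acc - t)
    return acc

2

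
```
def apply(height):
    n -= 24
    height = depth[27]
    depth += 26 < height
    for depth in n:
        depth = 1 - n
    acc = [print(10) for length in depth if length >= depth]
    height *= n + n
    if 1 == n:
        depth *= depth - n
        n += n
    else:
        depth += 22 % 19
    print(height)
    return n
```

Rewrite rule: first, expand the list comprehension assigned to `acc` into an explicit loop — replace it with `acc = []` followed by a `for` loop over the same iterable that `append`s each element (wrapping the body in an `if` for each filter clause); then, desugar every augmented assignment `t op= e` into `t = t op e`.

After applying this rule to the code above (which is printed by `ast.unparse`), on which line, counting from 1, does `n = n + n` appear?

Transformed code:
def apply(height):
    n = n - 24
    height = depth[27]
    depth = depth + (26 < height)
    for depth in n:
        depth = 1 - n
    acc = []
    for length in depth:
        if length >= depth:
            acc.append(print(10))
    height = height * (n + n)
    if 1 == n:
        depth = depth * (depth - n)
        n = n + n
    else:
        depth = depth + 22 % 19
    print(height)
    return n

14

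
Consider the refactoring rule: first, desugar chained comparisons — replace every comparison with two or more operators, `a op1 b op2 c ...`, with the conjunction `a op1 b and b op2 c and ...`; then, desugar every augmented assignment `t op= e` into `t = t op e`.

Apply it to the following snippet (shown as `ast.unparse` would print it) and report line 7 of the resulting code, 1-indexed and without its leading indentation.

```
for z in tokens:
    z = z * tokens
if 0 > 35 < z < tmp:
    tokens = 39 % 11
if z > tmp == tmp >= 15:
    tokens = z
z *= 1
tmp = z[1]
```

z = z * 1

Transformed code:
for z in tokens:
    z = z * tokens
if 0 > 35 and 35 < z and (z < tmp):
    tokens = 39 % 11
if z > tmp and tmp == tmp and (tmp >= 15):
    tokens = z
z = z * 1
tmp = z[1]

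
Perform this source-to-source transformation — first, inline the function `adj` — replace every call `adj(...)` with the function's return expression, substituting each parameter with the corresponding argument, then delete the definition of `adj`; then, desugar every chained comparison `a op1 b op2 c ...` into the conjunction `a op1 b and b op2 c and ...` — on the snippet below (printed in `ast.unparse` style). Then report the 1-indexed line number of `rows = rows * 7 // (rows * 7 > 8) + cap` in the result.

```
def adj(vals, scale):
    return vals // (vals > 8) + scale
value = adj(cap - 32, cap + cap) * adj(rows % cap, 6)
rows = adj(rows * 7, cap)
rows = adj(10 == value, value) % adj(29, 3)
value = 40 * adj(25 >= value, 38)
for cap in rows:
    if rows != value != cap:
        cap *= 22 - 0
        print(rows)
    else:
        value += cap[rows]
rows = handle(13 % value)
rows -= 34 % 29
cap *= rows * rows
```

2

Transformed code:
value = ((cap - 32) // (cap - 32 > 8) + (cap + cap)) * (rows % cap // (rows % cap > 8) + 6)
rows = rows * 7 // (rows * 7 > 8) + cap
rows = ((10 == value) // ((10 == value) > 8) + value) % (29 // (29 > 8) + 3)
value = 40 * ((25 >= value) // ((25 >= value) > 8) + 38)
for cap in rows:
    if rows != value and value != cap:
        cap *= 22 - 0
        print(rows)
    else:
        value += cap[rows]
rows = handle(13 % value)
rows -= 34 % 29
cap *= rows * rows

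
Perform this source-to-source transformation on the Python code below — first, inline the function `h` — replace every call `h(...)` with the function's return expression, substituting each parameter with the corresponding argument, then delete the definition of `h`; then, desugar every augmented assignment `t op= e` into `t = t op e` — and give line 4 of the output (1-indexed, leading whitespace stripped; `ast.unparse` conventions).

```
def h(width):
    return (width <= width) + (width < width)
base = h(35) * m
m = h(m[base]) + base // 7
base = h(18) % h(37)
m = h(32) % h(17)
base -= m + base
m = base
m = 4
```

Transformed code:
base = ((35 <= 35) + (35 < 35)) * m
m = (m[base] <= m[base]) + (m[base] < m[base]) + base // 7
base = ((18 <= 18) + (18 < 18)) % ((37 <= 37) + (37 < 37))
m = ((32 <= 32) + (32 < 32)) % ((17 <= 17) + (17 < 17))
base = base - (m + base)
m = base
m = 4

m = ((32 <= 32) + (32 < 32)) % ((17 <= 17) + (17 < 17))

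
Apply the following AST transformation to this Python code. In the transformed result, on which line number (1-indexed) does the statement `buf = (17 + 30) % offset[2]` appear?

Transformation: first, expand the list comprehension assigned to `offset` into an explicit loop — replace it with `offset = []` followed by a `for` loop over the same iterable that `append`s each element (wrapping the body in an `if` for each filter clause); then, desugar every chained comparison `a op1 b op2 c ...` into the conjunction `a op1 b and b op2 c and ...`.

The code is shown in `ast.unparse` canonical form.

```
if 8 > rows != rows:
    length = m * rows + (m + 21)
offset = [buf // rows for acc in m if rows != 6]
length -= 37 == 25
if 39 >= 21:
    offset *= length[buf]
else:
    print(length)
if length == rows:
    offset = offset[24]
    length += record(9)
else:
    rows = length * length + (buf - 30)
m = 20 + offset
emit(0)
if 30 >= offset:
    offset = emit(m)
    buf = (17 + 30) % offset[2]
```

21

Transformed code:
if 8 > rows and rows != rows:
    length = m * rows + (m + 21)
offset = []
for acc in m:
    if rows != 6:
        offset.append(buf // rows)
length -= 37 == 25
if 39 >= 21:
    offset *= length[buf]
else:
    print(length)
if length == rows:
    offset = offset[24]
    length += record(9)
else:
    rows = length * length + (buf - 30)
m = 20 + offset
emit(0)
if 30 >= offset:
    offset = emit(m)
    buf = (17 + 30) % offset[2]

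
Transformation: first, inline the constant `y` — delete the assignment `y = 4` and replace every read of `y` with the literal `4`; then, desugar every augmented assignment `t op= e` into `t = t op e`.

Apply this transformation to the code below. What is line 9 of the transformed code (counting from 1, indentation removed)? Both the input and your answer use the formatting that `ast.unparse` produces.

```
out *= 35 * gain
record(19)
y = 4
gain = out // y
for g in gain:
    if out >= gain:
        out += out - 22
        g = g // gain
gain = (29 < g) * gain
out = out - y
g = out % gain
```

Transformed code:
out = out * (35 * gain)
record(19)
gain = out // 4
for g in gain:
    if out >= gain:
        out = out + (out - 22)
        g = g // gain
gain = (29 < g) * gain
out = out - 4
g = out % gain

out = out - 4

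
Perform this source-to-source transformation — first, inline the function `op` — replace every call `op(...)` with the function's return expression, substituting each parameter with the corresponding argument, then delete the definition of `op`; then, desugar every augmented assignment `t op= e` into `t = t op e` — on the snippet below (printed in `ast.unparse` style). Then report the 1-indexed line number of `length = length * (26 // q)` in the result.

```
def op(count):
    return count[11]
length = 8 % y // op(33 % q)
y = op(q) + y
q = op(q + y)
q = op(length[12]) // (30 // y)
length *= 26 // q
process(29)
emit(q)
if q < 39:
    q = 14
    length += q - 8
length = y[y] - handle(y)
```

Transformed code:
length = 8 % y // (33 % q)[11]
y = q[11] + y
q = (q + y)[11]
q = length[12][11] // (30 // y)
length = length * (26 // q)
process(29)
emit(q)
if q < 39:
    q = 14
    length = length + (q - 8)
length = y[y] - handle(y)

5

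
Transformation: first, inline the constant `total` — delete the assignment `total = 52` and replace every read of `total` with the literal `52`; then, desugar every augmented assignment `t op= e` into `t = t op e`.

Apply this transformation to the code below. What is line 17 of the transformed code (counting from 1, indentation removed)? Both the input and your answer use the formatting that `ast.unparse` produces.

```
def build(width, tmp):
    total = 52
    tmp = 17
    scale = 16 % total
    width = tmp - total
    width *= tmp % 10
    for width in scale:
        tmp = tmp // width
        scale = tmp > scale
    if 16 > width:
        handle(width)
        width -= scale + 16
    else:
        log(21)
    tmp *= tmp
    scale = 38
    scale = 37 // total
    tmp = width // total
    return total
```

tmp = width // 52

Transformed code:
def build(width, tmp):
    tmp = 17
    scale = 16 % 52
    width = tmp - 52
    width = width * (tmp % 10)
    for width in scale:
        tmp = tmp // width
        scale = tmp > scale
    if 16 > width:
        handle(width)
        width = width - (scale + 16)
    else:
        log(21)
    tmp = tmp * tmp
    scale = 38
    scale = 37 // 52
    tmp = width // 52
    return 52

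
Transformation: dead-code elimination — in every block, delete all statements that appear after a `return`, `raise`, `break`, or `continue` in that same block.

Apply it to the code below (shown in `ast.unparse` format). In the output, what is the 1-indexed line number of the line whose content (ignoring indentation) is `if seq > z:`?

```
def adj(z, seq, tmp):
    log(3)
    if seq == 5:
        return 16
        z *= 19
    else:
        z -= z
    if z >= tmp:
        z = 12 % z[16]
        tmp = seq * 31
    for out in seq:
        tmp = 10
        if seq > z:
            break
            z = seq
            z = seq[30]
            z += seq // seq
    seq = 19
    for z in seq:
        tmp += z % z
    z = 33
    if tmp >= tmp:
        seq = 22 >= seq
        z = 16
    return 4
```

12

Transformed code:
def adj(z, seq, tmp):
    log(3)
    if seq == 5:
        return 16
    else:
        z -= z
    if z >= tmp:
        z = 12 % z[16]
        tmp = seq * 31
    for out in seq:
        tmp = 10
        if seq > z:
            break
    seq = 19
    for z in seq:
        tmp += z % z
    z = 33
    if tmp >= tmp:
        seq = 22 >= seq
        z = 16
    return 4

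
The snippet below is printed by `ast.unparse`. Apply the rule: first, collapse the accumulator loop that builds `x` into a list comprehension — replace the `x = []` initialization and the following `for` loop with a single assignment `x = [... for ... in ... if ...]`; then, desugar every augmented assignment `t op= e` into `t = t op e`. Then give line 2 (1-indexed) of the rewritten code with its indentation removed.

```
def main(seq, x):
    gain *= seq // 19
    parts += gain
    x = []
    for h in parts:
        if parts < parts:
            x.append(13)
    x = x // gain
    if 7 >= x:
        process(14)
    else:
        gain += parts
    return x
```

gain = gain * (seq // 19)

Transformed code:
def main(seq, x):
    gain = gain * (seq // 19)
    parts = parts + gain
    x = [13 for h in parts if parts < parts]
    x = x // gain
    if 7 >= x:
        process(14)
    else:
        gain = gain + parts
    return x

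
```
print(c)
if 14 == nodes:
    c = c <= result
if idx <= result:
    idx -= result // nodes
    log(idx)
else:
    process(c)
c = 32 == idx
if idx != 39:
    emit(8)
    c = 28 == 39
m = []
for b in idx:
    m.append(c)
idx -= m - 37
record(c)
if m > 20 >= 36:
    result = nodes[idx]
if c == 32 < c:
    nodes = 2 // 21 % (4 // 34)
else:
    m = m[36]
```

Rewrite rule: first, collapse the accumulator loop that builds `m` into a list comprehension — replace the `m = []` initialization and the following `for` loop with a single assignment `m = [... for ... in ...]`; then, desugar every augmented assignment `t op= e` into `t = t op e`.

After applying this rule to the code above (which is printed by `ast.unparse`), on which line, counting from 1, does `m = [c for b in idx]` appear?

13

Transformed code:
print(c)
if 14 == nodes:
    c = c <= result
if idx <= result:
    idx = idx - result // nodes
    log(idx)
else:
    process(c)
c = 32 == idx
if idx != 39:
    emit(8)
    c = 28 == 39
m = [c for b in idx]
idx = idx - (m - 37)
record(c)
if m > 20 >= 36:
    result = nodes[idx]
if c == 32 < c:
    nodes = 2 // 21 % (4 // 34)
else:
    m = m[36]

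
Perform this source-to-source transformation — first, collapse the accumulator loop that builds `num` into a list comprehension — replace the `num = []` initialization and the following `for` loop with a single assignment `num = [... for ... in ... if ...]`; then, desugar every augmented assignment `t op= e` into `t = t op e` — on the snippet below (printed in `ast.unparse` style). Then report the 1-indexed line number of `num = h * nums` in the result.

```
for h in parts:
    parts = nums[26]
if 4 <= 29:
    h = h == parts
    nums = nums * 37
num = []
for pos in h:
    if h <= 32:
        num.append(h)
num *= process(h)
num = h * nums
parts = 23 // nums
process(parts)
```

Transformed code:
for h in parts:
    parts = nums[26]
if 4 <= 29:
    h = h == parts
    nums = nums * 37
num = [h for pos in h if h <= 32]
num = num * process(h)
num = h * nums
parts = 23 // nums
process(parts)

8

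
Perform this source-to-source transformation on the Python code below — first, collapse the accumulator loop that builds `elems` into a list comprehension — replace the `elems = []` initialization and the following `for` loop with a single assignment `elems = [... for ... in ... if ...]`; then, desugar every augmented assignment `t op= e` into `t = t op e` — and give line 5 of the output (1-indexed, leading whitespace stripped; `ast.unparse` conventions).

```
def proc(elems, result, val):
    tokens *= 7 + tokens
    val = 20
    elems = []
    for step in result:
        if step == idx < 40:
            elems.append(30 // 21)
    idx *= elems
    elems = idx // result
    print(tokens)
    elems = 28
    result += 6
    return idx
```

idx = idx * elems

Transformed code:
def proc(elems, result, val):
    tokens = tokens * (7 + tokens)
    val = 20
    elems = [30 // 21 for step in result if step == idx < 40]
    idx = idx * elems
    elems = idx // result
    print(tokens)
    elems = 28
    result = result + 6
    return idx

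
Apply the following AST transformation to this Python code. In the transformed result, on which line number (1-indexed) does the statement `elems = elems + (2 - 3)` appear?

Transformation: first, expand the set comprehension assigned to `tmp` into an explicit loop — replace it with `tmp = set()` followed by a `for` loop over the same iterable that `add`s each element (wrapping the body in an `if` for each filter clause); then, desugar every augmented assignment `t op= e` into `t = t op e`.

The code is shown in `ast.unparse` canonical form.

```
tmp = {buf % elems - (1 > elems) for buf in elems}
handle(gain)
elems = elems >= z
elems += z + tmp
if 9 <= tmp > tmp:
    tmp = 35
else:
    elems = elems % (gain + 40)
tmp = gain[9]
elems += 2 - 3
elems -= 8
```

12

Transformed code:
tmp = set()
for buf in elems:
    tmp.add(buf % elems - (1 > elems))
handle(gain)
elems = elems >= z
elems = elems + (z + tmp)
if 9 <= tmp > tmp:
    tmp = 35
else:
    elems = elems % (gain + 40)
tmp = gain[9]
elems = elems + (2 - 3)
elems = elems - 8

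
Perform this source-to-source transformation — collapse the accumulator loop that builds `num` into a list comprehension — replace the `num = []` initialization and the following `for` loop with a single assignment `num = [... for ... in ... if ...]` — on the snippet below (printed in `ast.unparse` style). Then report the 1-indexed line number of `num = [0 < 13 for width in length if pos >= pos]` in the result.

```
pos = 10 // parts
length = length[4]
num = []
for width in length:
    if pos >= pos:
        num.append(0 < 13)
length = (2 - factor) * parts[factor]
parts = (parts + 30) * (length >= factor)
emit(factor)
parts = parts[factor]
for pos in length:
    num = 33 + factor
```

3

Transformed code:
pos = 10 // parts
length = length[4]
num = [0 < 13 for width in length if pos >= pos]
length = (2 - factor) * parts[factor]
parts = (parts + 30) * (length >= factor)
emit(factor)
parts = parts[factor]
for pos in length:
    num = 33 + factor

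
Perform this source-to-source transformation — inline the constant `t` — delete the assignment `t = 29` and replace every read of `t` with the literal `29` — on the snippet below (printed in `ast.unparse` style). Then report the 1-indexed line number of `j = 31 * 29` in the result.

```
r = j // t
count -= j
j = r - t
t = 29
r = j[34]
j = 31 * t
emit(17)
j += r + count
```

Transformed code:
r = j // 29
count -= j
j = r - 29
r = j[34]
j = 31 * 29
emit(17)
j += r + count

5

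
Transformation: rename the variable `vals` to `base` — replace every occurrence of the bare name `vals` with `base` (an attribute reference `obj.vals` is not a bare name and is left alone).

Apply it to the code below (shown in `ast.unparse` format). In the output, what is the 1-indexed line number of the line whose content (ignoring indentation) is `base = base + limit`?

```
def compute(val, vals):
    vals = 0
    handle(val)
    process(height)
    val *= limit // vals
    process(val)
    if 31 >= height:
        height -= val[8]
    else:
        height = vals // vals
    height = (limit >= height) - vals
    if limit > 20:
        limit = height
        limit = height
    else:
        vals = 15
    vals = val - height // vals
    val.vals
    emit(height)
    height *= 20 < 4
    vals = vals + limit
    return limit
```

Transformed code:
def compute(val, base):
    base = 0
    handle(val)
    process(height)
    val *= limit // base
    process(val)
    if 31 >= height:
        height -= val[8]
    else:
        height = base // base
    height = (limit >= height) - base
    if limit > 20:
        limit = height
        limit = height
    else:
        base = 15
    base = val - height // base
    val.vals
    emit(height)
    height *= 20 < 4
    base = base + limit
    return limit

21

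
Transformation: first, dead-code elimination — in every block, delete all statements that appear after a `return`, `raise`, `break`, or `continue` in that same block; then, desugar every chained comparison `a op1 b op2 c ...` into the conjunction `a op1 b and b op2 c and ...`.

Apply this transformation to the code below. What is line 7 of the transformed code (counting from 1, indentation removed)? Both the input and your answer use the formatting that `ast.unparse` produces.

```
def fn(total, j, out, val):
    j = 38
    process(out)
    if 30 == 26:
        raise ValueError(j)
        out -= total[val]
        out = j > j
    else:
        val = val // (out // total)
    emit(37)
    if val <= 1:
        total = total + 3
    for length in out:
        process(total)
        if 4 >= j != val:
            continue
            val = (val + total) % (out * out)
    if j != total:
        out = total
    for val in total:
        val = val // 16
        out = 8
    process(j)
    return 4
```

Transformed code:
def fn(total, j, out, val):
    j = 38
    process(out)
    if 30 == 26:
        raise ValueError(j)
    else:
        val = val // (out // total)
    emit(37)
    if val <= 1:
        total = total + 3
    for length in out:
        process(total)
        if 4 >= j and j != val:
            continue
    if j != total:
        out = total
    for val in total:
        val = val // 16
        out = 8
    process(j)
    return 4

val = val // (out // total)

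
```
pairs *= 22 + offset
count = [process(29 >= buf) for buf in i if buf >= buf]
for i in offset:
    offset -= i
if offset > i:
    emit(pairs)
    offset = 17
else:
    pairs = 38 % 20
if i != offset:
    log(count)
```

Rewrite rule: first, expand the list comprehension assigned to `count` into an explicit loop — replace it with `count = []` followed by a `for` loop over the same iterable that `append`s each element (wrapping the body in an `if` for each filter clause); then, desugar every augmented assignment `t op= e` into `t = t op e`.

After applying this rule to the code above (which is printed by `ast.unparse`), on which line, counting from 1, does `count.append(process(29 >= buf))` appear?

5

Transformed code:
pairs = pairs * (22 + offset)
count = []
for buf in i:
    if buf >= buf:
        count.append(process(29 >= buf))
for i in offset:
    offset = offset - i
if offset > i:
    emit(pairs)
    offset = 17
else:
    pairs = 38 % 20
if i != offset:
    log(count)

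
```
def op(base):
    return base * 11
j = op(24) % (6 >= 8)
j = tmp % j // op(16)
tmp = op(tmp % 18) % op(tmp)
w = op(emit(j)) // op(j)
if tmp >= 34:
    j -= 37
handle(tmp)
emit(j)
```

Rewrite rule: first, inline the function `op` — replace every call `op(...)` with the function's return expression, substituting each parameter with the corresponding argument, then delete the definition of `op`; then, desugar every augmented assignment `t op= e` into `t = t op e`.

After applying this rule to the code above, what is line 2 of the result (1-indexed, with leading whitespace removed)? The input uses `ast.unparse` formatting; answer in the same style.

j = tmp % j // (16 * 11)

Transformed code:
j = 24 * 11 % (6 >= 8)
j = tmp % j // (16 * 11)
tmp = tmp % 18 * 11 % (tmp * 11)
w = emit(j) * 11 // (j * 11)
if tmp >= 34:
    j = j - 37
handle(tmp)
emit(j)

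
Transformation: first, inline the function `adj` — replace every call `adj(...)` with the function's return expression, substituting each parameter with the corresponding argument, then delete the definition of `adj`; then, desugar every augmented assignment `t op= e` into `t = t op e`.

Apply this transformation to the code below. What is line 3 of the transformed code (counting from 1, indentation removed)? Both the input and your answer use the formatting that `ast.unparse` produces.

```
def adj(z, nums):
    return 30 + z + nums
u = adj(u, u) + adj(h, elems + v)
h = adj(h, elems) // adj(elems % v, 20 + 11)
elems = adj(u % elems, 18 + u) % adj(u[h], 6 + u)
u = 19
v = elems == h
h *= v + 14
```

Transformed code:
u = 30 + u + u + (30 + h + (elems + v))
h = (30 + h + elems) // (30 + elems % v + (20 + 11))
elems = (30 + u % elems + (18 + u)) % (30 + u[h] + (6 + u))
u = 19
v = elems == h
h = h * (v + 14)

elems = (30 + u % elems + (18 + u)) % (30 + u[h] + (6 + u))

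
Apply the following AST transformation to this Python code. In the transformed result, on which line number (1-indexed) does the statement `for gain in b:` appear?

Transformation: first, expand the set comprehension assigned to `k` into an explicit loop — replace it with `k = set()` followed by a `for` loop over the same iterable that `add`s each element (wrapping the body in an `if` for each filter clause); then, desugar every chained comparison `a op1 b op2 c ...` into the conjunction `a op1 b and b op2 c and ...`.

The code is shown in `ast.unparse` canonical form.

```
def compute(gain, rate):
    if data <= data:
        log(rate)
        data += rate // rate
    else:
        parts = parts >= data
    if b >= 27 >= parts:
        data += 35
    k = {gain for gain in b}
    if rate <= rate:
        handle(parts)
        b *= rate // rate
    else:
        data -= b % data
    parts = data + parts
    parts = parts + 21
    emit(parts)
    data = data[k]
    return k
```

Transformed code:
def compute(gain, rate):
    if data <= data:
        log(rate)
        data += rate // rate
    else:
        parts = parts >= data
    if b >= 27 and 27 >= parts:
        data += 35
    k = set()
    for gain in b:
        k.add(gain)
    if rate <= rate:
        handle(parts)
        b *= rate // rate
    else:
        data -= b % data
    parts = data + parts
    parts = parts + 21
    emit(parts)
    data = data[k]
    return k

10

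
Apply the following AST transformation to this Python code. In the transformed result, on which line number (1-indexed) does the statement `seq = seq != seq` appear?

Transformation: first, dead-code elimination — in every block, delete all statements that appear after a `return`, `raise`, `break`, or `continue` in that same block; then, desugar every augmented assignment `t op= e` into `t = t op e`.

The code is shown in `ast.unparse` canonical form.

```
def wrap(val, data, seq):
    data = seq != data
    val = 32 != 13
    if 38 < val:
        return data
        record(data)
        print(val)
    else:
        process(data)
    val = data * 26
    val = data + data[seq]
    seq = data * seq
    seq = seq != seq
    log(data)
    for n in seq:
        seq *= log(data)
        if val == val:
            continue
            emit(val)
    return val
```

11

Transformed code:
def wrap(val, data, seq):
    data = seq != data
    val = 32 != 13
    if 38 < val:
        return data
    else:
        process(data)
    val = data * 26
    val = data + data[seq]
    seq = data * seq
    seq = seq != seq
    log(data)
    for n in seq:
        seq = seq * log(data)
        if val == val:
            continue
    return val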